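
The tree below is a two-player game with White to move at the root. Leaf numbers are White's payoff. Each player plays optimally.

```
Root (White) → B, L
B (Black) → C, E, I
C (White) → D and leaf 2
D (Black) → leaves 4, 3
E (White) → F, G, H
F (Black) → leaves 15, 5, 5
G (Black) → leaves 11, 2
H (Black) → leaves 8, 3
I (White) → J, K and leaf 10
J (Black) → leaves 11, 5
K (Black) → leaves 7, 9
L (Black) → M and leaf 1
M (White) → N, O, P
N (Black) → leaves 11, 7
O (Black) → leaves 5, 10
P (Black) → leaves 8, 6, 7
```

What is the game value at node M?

N: min(11, 7) = 7
O: min(5, 10) = 5
P: min(8, 6, 7) = 6
M: max(7, 5, 6) = 7

7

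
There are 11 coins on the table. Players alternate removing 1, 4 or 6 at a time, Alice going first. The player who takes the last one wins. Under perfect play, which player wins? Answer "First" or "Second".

Positions where the player to move wins (W) vs loses (L):
i:   0  1  2  3  4  5  6  7  8  9 10 11
     L  W  L  W  W  L  W  L  W  W  L  W
Position 11 is W, so the first player wins.

First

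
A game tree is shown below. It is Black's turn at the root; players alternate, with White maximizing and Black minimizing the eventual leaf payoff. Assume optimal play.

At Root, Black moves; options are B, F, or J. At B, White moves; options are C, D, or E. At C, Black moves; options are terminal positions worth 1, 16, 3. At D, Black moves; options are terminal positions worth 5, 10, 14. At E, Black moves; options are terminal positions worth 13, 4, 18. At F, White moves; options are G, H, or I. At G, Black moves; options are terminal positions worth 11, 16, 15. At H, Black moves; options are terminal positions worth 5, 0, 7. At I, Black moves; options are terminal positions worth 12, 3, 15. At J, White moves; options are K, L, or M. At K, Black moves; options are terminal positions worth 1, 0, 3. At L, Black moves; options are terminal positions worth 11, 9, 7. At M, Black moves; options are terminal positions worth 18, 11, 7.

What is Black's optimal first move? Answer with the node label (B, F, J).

C (Black): min(1, 16, 3) = 1
D (Black): min(5, 10, 14) = 5
E (Black): min(13, 4, 18) = 4
B (White): max(1, 5, 4) = 5
G (Black): min(11, 16, 15) = 11
H (Black): min(5, 0, 7) = 0
I (Black): min(12, 3, 15) = 3
F (White): max(11, 0, 3) = 11
K (Black): min(1, 0, 3) = 0
L (Black): min(11, 9, 7) = 7
M (Black): min(18, 11, 7) = 7
J (White): max(0, 7, 7) = 7
Root (Black): min(5, 11, 7) = 5
Black picks the child with the lowest value: B (value 5).

B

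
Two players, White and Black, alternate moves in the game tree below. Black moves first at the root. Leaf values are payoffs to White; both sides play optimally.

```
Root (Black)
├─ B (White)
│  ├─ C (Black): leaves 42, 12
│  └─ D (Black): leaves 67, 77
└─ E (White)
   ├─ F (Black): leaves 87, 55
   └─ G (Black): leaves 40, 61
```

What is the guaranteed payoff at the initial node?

55

C (Black): min(42, 12) = 12
D (Black): min(67, 77) = 67
B (White): max(12, 67) = 67
F (Black): min(87, 55) = 55
G (Black): min(40, 61) = 40
E (White): max(55, 40) = 55
Root (Black): min(67, 55) = 55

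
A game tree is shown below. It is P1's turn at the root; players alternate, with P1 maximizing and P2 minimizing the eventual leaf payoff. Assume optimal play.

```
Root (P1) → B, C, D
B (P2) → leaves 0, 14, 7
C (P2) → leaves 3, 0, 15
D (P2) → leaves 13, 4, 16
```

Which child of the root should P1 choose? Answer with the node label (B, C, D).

B (P2): min(0, 14, 7) = 0
C (P2): min(3, 0, 15) = 0
D (P2): min(13, 4, 16) = 4
Root (P1): max(0, 0, 4) = 4
P1 picks the child with the highest value: D (value 4).

D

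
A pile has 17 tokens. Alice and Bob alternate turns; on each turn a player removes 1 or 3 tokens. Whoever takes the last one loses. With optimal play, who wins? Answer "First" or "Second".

Second

Mark each pile size as W (mover wins) or L (mover loses):
i:   0  1  2  3  4  5  6  7  8  9 10 11 12 13 14 15 16 17
     W  L  W  L  W  L  W  L  W  L  W  L  W  L  W  L  W  L
Position 17 is L, so the second player wins.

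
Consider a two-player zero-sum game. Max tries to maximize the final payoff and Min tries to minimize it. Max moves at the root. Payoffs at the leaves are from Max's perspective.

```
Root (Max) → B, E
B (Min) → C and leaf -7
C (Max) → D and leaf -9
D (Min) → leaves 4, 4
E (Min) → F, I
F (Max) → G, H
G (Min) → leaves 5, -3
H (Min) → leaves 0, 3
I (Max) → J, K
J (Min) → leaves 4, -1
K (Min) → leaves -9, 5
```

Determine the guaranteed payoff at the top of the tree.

-1

D (Min): min(4, 4) = 4
C (Max): max(4, -9) = 4
B (Min): min(4, -7) = -7
G (Min): min(5, -3) = -3
H (Min): min(0, 3) = 0
F (Max): max(-3, 0) = 0
J (Min): min(4, -1) = -1
K (Min): min(-9, 5) = -9
I (Max): max(-1, -9) = -1
E (Min): min(0, -1) = -1
Root (Max): max(-7, -1) = -1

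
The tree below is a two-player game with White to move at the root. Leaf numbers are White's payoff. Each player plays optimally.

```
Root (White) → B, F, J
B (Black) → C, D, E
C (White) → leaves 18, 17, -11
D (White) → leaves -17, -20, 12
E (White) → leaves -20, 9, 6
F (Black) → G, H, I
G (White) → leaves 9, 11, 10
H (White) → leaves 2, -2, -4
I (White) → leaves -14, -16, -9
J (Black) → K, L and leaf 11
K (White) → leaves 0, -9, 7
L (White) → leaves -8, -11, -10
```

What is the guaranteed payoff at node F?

G: max(9, 11, 10) = 11
H: max(2, -2, -4) = 2
I: max(-14, -16, -9) = -9
F: min(11, 2, -9) = -9

-9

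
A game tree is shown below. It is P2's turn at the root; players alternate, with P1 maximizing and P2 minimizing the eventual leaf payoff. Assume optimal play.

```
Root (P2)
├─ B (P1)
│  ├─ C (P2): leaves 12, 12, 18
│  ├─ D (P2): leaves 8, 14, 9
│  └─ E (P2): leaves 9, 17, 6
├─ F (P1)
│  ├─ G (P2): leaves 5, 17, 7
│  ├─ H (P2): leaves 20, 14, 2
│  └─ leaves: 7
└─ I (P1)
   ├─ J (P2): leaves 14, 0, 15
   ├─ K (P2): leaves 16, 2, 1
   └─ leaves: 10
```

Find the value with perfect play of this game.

7

C (P2): min(12, 12, 18) = 12
D (P2): min(8, 14, 9) = 8
E (P2): min(9, 17, 6) = 6
B (P1): max(12, 8, 6) = 12
G (P2): min(5, 17, 7) = 5
H (P2): min(20, 14, 2) = 2
F (P1): max(5, 2, 7) = 7
J (P2): min(14, 0, 15) = 0
K (P2): min(16, 2, 1) = 1
I (P1): max(0, 1, 10) = 10
Root (P2): min(12, 7, 10) = 7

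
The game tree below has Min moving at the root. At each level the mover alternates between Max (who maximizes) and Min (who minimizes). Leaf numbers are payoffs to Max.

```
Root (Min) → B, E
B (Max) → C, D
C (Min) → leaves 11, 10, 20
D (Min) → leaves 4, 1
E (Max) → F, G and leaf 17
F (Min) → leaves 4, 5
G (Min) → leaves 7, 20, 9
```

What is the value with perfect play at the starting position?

C (Min): min(11, 10, 20) = 10
D (Min): min(4, 1) = 1
B (Max): max(10, 1) = 10
F (Min): min(4, 5) = 4
G (Min): min(7, 20, 9) = 7
E (Max): max(4, 7, 17) = 17
Root (Min): min(10, 17) = 10

10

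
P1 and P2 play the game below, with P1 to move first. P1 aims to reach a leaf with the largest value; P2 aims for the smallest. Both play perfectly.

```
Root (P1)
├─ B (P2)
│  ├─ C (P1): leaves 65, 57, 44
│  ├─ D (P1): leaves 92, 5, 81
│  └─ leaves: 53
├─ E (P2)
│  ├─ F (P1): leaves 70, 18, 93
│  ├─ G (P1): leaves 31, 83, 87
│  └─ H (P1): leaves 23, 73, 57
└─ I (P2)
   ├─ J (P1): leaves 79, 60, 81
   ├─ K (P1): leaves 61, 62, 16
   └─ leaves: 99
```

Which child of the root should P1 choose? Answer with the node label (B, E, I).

E

C (P1): max(65, 57, 44) = 65
D (P1): max(92, 5, 81) = 92
B (P2): min(65, 92, 53) = 53
F (P1): max(70, 18, 93) = 93
G (P1): max(31, 83, 87) = 87
H (P1): max(23, 73, 57) = 73
E (P2): min(93, 87, 73) = 73
J (P1): max(79, 60, 81) = 81
K (P1): max(61, 62, 16) = 62
I (P2): min(81, 62, 99) = 62
Root (P1): max(53, 73, 62) = 73
P1 picks the child with the highest value: E (value 73).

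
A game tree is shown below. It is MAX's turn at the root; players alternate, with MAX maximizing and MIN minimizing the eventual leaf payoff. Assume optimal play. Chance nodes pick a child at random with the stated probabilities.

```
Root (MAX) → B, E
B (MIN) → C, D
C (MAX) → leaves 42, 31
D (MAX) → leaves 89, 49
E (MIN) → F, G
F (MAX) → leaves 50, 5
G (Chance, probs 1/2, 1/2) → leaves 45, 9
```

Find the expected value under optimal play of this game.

42

C (MAX): max(42, 31) = 42
D (MAX): max(89, 49) = 89
B (MIN): min(42, 89) = 42
F (MAX): max(50, 5) = 50
G (Chance): 1/2·45 + 1/2·9 = 27
E (MIN): min(50, 27) = 27
Root (MAX): max(42, 27) = 42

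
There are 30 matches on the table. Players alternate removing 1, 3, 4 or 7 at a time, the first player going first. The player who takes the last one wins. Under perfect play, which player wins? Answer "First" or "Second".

W/L table (W = player to move can force a win):
i:   0  1  2  3  4  5  6  7  8  9 10 11 12 13 14 15 16 17 18 19 20 21 22 23 24 25 26 27 28 29 30
     L  W  L  W  W  W  W  W  L  W  L  W  W  W  W  W  L  W  L  W  W  W  W  W  L  W  L  W  W  W  W
Position 30 is W, so the first player wins.

First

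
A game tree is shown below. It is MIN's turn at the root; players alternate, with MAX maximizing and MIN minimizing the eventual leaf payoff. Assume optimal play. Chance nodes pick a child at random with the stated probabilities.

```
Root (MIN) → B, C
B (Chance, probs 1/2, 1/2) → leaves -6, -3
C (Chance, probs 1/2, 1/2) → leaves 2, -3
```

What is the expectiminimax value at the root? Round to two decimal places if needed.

-4.5

B (Chance): 1/2·-6 + 1/2·-3 = -4.5
C (Chance): 1/2·2 + 1/2·-3 = -0.5
Root (MIN): min(-4.5, -0.5) = -4.5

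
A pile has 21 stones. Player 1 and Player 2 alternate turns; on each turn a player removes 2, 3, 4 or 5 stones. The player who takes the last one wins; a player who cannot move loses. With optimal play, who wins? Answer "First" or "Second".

Second

i:   0  1  2  3  4  5  6  7  8  9 10 11 12 13 14 15 16 17 18 19 20 21
     L  L  W  W  W  W  W  L  L  W  W  W  W  W  L  L  W  W  W  W  W  L
Position 21 is L, so the second player wins.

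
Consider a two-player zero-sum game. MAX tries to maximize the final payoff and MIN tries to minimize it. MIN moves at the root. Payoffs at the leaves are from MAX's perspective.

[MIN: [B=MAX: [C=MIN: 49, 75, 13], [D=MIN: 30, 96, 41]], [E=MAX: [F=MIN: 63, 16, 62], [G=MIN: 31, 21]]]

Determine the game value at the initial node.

21

C (MIN): min(49, 75, 13) = 13
D (MIN): min(30, 96, 41) = 30
B (MAX): max(13, 30) = 30
F (MIN): min(63, 16, 62) = 16
G (MIN): min(31, 21) = 21
E (MAX): max(16, 21) = 21
Root (MIN): min(30, 21) = 21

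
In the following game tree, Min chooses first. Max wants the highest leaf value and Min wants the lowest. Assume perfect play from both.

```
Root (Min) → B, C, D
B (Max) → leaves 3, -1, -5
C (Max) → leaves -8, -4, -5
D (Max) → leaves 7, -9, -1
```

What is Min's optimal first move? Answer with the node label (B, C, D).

C

B (Max): max(3, -1, -5) = 3
C (Max): max(-8, -4, -5) = -4
D (Max): max(7, -9, -1) = 7
Root (Min): min(3, -4, 7) = -4
Min picks the child with the lowest value: C (value -4).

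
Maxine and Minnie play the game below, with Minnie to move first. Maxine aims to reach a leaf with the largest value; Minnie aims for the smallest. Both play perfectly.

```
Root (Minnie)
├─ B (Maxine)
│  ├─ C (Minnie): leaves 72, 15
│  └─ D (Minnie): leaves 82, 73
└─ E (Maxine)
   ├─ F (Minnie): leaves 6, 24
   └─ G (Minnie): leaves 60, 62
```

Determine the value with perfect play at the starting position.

60

C (Minnie): min(72, 15) = 15
D (Minnie): min(82, 73) = 73
B (Maxine): max(15, 73) = 73
F (Minnie): min(6, 24) = 6
G (Minnie): min(60, 62) = 60
E (Maxine): max(6, 60) = 60
Root (Minnie): min(73, 60) = 60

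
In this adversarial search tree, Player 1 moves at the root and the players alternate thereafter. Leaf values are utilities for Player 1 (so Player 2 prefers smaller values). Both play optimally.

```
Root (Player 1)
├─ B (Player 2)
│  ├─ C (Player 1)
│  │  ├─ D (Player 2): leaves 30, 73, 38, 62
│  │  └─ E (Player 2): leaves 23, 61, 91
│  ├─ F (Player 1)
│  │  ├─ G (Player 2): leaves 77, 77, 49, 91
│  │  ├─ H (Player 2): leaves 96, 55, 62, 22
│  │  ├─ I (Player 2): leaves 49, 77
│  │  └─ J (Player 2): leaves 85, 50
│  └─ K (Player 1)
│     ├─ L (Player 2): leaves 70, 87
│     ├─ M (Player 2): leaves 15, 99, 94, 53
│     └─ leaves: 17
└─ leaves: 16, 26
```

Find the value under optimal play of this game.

30

D (Player 2): min(30, 73, 38, 62) = 30
E (Player 2): min(23, 61, 91) = 23
C (Player 1): max(30, 23) = 30
G (Player 2): min(77, 77, 49, 91) = 49
H (Player 2): min(96, 55, 62, 22) = 22
I (Player 2): min(49, 77) = 49
J (Player 2): min(85, 50) = 50
F (Player 1): max(49, 22, 49, 50) = 50
L (Player 2): min(70, 87) = 70
M (Player 2): min(15, 99, 94, 53) = 15
K (Player 1): max(70, 15, 17) = 70
B (Player 2): min(30, 50, 70) = 30
Root (Player 1): max(30, 16, 26) = 30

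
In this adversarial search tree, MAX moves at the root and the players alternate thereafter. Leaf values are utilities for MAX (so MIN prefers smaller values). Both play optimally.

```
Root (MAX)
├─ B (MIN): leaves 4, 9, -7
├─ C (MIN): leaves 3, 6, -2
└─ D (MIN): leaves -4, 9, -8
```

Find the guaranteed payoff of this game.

-2

B (MIN): min(4, 9, -7) = -7
C (MIN): min(3, 6, -2) = -2
D (MIN): min(-4, 9, -8) = -8
Root (MAX): max(-7, -2, -8) = -2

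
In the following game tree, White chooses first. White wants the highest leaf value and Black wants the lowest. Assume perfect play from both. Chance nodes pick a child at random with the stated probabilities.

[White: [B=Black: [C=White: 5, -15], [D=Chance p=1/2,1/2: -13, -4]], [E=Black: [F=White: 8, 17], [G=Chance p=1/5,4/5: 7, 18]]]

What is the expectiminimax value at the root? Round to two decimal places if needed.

C (White): max(5, -15) = 5
D (Chance): 1/2·-13 + 1/2·-4 = -8.5
B (Black): min(5, -8.5) = -8.5
F (White): max(8, 17) = 17
G (Chance): 1/5·7 + 4/5·18 = 15.8
E (Black): min(17, 15.8) = 15.8
Root (White): max(-8.5, 15.8) = 15.8

15.8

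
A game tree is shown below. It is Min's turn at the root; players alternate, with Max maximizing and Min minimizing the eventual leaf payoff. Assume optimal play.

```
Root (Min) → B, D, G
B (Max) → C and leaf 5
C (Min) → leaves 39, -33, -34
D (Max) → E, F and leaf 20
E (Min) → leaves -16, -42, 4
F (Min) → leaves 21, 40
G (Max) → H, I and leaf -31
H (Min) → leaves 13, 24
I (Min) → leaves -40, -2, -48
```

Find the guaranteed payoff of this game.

5

C (Min): min(39, -33, -34) = -34
B (Max): max(-34, 5) = 5
E (Min): min(-16, -42, 4) = -42
F (Min): min(21, 40) = 21
D (Max): max(-42, 21, 20) = 21
H (Min): min(13, 24) = 13
I (Min): min(-40, -2, -48) = -48
G (Max): max(13, -48, -31) = 13
Root (Min): min(5, 21, 13) = 5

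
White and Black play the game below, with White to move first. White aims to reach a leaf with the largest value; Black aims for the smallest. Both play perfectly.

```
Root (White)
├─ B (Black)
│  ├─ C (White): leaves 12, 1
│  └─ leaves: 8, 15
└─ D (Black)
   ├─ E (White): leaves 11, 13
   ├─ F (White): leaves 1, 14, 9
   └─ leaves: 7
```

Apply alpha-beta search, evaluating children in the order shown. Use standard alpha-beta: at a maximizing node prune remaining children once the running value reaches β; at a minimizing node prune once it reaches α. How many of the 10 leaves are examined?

C [α=-∞,β=+∞]: v=12
B [α=-∞,β=+∞]: v=8
E [α=8,β=+∞]: v=13
F [α=8,β=13]: v=14 after child 2 ≥ β → β-cutoff, skip 1
D [α=8,β=+∞]: v=7
Root [α=-∞,β=+∞]: v=8
Leaves evaluated: 9 of 10.

9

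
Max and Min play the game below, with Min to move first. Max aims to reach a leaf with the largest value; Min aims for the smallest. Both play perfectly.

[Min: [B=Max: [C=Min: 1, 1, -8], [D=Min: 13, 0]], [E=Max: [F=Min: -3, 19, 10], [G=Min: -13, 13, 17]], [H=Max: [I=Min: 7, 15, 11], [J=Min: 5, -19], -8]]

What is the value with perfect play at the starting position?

-3

C (Min): min(1, 1, -8) = -8
D (Min): min(13, 0) = 0
B (Max): max(-8, 0) = 0
F (Min): min(-3, 19, 10) = -3
G (Min): min(-13, 13, 17) = -13
E (Max): max(-3, -13) = -3
I (Min): min(7, 15, 11) = 7
J (Min): min(5, -19) = -19
H (Max): max(7, -19, -8) = 7
Root (Min): min(0, -3, 7) = -3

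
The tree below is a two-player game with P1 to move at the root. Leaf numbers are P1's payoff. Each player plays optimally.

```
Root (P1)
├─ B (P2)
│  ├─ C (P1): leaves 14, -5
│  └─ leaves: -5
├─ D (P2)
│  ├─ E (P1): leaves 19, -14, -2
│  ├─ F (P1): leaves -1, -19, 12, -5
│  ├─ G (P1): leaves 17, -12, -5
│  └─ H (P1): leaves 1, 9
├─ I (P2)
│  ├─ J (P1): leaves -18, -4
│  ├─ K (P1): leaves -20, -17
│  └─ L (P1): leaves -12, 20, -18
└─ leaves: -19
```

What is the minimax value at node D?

E: max(19, -14, -2) = 19
F: max(-1, -19, 12, -5) = 12
G: max(17, -12, -5) = 17
H: max(1, 9) = 9
D: min(19, 12, 17, 9) = 9

9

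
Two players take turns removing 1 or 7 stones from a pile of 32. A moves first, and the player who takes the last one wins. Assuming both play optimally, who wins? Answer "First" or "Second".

Second

i:   0  1  2  3  4  5  6  7  8  9 10 11 12 13 14 15 16 17 18 19 20 21 22 23 24 25 26 27 28 29 30 31 32
     L  W  L  W  L  W  L  W  L  W  L  W  L  W  L  W  L  W  L  W  L  W  L  W  L  W  L  W  L  W  L  W  L
Position 32 is L, so the second player wins.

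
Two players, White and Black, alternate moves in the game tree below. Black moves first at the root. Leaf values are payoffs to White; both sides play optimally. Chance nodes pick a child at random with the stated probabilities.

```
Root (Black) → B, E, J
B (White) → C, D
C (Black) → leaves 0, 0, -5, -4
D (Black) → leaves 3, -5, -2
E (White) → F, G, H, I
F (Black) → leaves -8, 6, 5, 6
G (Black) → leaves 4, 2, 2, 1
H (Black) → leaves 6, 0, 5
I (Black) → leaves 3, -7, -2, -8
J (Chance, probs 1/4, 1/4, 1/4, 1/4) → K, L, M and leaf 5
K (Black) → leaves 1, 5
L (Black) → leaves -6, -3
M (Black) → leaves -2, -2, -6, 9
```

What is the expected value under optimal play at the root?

C (Black): min(0, 0, -5, -4) = -5
D (Black): min(3, -5, -2) = -5
B (White): max(-5, -5) = -5
F (Black): min(-8, 6, 5, 6) = -8
G (Black): min(4, 2, 2, 1) = 1
H (Black): min(6, 0, 5) = 0
I (Black): min(3, -7, -2, -8) = -8
E (White): max(-8, 1, 0, -8) = 1
K (Black): min(1, 5) = 1
L (Black): min(-6, -3) = -6
M (Black): min(-2, -2, -6, 9) = -6
J (Chance): 1/4·1 + 1/4·-6 + 1/4·-6 + 1/4·5 = -1.5
Root (Black): min(-5, 1, -1.5) = -5

-5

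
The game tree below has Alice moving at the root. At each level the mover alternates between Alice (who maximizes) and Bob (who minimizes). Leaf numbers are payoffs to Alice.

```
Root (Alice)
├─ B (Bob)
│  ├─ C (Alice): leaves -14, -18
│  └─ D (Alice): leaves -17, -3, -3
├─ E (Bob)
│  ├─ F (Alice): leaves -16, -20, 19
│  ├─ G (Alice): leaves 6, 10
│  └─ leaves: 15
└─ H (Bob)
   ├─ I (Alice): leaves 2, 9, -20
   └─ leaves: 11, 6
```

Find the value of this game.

C (Alice): max(-14, -18) = -14
D (Alice): max(-17, -3, -3) = -3
B (Bob): min(-14, -3) = -14
F (Alice): max(-16, -20, 19) = 19
G (Alice): max(6, 10) = 10
E (Bob): min(19, 10, 15) = 10
I (Alice): max(2, 9, -20) = 9
H (Bob): min(9, 11, 6) = 6
Root (Alice): max(-14, 10, 6) = 10

10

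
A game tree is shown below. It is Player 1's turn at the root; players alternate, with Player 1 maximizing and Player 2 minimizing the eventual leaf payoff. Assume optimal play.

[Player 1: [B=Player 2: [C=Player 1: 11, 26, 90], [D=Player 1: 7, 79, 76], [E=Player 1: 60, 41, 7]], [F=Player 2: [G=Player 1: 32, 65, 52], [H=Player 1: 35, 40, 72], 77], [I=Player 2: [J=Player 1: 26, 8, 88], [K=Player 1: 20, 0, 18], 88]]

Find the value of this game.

C (Player 1): max(11, 26, 90) = 90
D (Player 1): max(7, 79, 76) = 79
E (Player 1): max(60, 41, 7) = 60
B (Player 2): min(90, 79, 60) = 60
G (Player 1): max(32, 65, 52) = 65
H (Player 1): max(35, 40, 72) = 72
F (Player 2): min(65, 72, 77) = 65
J (Player 1): max(26, 8, 88) = 88
K (Player 1): max(20, 0, 18) = 20
I (Player 2): min(88, 20, 88) = 20
Root (Player 1): max(60, 65, 20) = 65

65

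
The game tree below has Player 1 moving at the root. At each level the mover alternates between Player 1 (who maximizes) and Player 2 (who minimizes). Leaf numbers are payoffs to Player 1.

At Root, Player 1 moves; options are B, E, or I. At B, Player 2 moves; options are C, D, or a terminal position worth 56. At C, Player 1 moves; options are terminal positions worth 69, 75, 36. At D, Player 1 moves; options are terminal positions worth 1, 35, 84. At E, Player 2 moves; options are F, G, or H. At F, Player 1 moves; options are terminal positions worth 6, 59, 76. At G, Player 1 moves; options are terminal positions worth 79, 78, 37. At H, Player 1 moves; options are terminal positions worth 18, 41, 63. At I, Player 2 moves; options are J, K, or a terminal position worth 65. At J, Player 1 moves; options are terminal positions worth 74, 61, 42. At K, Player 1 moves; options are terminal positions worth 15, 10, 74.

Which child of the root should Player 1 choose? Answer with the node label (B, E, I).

C (Player 1): max(69, 75, 36) = 75
D (Player 1): max(1, 35, 84) = 84
B (Player 2): min(75, 84, 56) = 56
F (Player 1): max(6, 59, 76) = 76
G (Player 1): max(79, 78, 37) = 79
H (Player 1): max(18, 41, 63) = 63
E (Player 2): min(76, 79, 63) = 63
J (Player 1): max(74, 61, 42) = 74
K (Player 1): max(15, 10, 74) = 74
I (Player 2): min(74, 74, 65) = 65
Root (Player 1): max(56, 63, 65) = 65
Player 1 picks the child with the highest value: I (value 65).

I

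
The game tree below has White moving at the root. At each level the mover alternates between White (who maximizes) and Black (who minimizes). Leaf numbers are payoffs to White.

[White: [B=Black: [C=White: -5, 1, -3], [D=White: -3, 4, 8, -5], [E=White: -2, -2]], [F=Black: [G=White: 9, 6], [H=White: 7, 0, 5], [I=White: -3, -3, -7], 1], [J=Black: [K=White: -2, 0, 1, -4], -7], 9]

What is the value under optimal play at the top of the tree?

C (White): max(-5, 1, -3) = 1
D (White): max(-3, 4, 8, -5) = 8
E (White): max(-2, -2) = -2
B (Black): min(1, 8, -2) = -2
G (White): max(9, 6) = 9
H (White): max(7, 0, 5) = 7
I (White): max(-3, -3, -7) = -3
F (Black): min(9, 7, -3, 1) = -3
K (White): max(-2, 0, 1, -4) = 1
J (Black): min(1, -7) = -7
Root (White): max(-2, -3, -7, 9) = 9

9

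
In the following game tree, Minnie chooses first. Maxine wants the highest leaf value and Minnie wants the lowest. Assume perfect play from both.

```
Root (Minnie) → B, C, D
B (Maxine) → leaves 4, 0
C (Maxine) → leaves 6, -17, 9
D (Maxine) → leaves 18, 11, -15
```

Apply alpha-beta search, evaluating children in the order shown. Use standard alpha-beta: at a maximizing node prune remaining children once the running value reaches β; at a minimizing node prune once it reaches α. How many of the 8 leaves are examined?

B [α=-∞,β=+∞]: v=4
C [α=-∞,β=4]: v=6 after child 1 ≥ β → β-cutoff, skip 2
D [α=-∞,β=4]: v=18 after child 1 ≥ β → β-cutoff, skip 2
Root [α=-∞,β=+∞]: v=4
Leaves evaluated: 4 of 8.

4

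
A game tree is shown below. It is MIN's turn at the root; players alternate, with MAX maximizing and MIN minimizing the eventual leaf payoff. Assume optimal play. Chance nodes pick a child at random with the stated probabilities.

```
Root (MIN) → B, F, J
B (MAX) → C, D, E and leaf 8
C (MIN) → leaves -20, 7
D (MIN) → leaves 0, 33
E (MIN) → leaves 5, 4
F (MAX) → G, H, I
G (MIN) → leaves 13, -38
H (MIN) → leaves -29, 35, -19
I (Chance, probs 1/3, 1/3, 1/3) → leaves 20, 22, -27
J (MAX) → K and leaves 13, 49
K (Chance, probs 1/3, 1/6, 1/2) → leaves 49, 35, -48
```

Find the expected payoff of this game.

C (MIN): min(-20, 7) = -20
D (MIN): min(0, 33) = 0
E (MIN): min(5, 4) = 4
B (MAX): max(-20, 0, 4, 8) = 8
G (MIN): min(13, -38) = -38
H (MIN): min(-29, 35, -19) = -29
I (Chance): 1/3·20 + 1/3·22 + 1/3·-27 = 5
F (MAX): max(-38, -29, 5) = 5
K (Chance): 1/3·49 + 1/6·35 + 1/2·-48 = -1.83
J (MAX): max(-1.83, 13, 49) = 49
Root (MIN): min(8, 5, 49) = 5

5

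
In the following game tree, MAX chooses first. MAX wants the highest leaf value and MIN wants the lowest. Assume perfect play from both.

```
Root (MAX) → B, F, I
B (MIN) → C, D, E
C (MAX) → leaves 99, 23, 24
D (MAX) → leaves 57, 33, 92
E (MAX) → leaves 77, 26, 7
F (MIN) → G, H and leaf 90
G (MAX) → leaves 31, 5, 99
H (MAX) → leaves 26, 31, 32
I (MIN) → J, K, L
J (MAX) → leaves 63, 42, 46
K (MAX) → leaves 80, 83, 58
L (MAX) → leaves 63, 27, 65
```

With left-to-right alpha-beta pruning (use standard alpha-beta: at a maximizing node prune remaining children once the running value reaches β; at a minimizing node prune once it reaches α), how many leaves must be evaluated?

C [α=-∞,β=+∞]: v=99
D [α=-∞,β=99]: v=92
E [α=-∞,β=92]: v=77
B [α=-∞,β=+∞]: v=77
G [α=77,β=+∞]: v=99
H [α=77,β=99]: v=32
F [α=77,β=+∞]: v=32 after child 2 ≤ α → α-cutoff, skip 1
J [α=77,β=+∞]: v=63
I [α=77,β=+∞]: v=63 after child 1 ≤ α → α-cutoff, skip 2
Root [α=-∞,β=+∞]: v=77
Leaves evaluated: 18 of 25.

18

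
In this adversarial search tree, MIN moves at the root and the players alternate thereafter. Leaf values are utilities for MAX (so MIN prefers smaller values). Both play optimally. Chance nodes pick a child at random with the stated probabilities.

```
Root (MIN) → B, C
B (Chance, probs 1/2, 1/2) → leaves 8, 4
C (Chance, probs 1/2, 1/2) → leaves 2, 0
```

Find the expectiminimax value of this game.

B (Chance): 1/2·8 + 1/2·4 = 6
C (Chance): 1/2·2 + 1/2·0 = 1
Root (MIN): min(6, 1) = 1

1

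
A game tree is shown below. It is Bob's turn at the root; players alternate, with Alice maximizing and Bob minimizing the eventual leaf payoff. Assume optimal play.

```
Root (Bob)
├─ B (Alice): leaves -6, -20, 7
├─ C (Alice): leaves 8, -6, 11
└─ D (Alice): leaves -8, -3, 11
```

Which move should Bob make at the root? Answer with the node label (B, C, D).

B

B (Alice): max(-6, -20, 7) = 7
C (Alice): max(8, -6, 11) = 11
D (Alice): max(-8, -3, 11) = 11
Root (Bob): min(7, 11, 11) = 7
Bob picks the child with the lowest value: B (value 7).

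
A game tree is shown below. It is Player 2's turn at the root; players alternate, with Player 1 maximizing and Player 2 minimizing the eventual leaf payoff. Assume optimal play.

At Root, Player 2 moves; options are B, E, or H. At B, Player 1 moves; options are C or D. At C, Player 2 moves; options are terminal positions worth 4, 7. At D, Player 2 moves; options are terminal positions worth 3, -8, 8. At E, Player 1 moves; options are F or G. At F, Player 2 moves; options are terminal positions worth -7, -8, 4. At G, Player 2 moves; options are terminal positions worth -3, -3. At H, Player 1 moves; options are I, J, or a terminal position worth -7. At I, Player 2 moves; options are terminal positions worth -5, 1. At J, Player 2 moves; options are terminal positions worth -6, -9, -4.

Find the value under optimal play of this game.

-5

C (Player 2): min(4, 7) = 4
D (Player 2): min(3, -8, 8) = -8
B (Player 1): max(4, -8) = 4
F (Player 2): min(-7, -8, 4) = -8
G (Player 2): min(-3, -3) = -3
E (Player 1): max(-8, -3) = -3
I (Player 2): min(-5, 1) = -5
J (Player 2): min(-6, -9, -4) = -9
H (Player 1): max(-5, -9, -7) = -5
Root (Player 2): min(4, -3, -5) = -5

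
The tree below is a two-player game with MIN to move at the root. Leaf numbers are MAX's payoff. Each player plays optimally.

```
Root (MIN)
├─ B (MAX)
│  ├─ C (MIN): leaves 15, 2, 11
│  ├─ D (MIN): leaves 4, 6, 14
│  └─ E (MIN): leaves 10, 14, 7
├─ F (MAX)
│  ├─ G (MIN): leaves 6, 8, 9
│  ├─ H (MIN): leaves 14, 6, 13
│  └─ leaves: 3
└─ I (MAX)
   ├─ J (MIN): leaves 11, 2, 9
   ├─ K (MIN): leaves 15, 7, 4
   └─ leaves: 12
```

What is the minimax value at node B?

C: min(15, 2, 11) = 2
D: min(4, 6, 14) = 4
E: min(10, 14, 7) = 7
B: max(2, 4, 7) = 7

7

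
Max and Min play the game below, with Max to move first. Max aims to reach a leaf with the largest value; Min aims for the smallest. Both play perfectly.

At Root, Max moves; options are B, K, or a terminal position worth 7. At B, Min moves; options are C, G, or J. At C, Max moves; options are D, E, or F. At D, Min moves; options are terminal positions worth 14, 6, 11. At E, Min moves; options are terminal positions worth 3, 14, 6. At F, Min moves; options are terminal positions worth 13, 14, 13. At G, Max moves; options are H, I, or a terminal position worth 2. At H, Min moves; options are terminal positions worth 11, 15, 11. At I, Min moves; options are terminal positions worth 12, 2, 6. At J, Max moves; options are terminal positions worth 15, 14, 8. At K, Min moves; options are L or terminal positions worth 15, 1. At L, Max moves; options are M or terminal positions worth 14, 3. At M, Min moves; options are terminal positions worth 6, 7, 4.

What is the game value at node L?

M: min(6, 7, 4) = 4
L: max(4, 14, 3) = 14

14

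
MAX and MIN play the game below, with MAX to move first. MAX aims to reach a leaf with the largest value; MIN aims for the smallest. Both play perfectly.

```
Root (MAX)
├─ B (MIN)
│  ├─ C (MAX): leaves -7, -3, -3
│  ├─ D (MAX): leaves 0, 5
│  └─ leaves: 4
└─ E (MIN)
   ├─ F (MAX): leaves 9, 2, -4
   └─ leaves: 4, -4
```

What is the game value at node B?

C: max(-7, -3, -3) = -3
D: max(0, 5) = 5
B: min(-3, 5, 4) = -3

-3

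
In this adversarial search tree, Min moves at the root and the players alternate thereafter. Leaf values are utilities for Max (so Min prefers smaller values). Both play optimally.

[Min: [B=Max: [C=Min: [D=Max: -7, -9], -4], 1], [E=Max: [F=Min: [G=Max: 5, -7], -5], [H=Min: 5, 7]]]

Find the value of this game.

1

D (Max): max(-7, -9) = -7
C (Min): min(-7, -4) = -7
B (Max): max(-7, 1) = 1
G (Max): max(5, -7) = 5
F (Min): min(5, -5) = -5
H (Min): min(5, 7) = 5
E (Max): max(-5, 5) = 5
Root (Min): min(1, 5) = 1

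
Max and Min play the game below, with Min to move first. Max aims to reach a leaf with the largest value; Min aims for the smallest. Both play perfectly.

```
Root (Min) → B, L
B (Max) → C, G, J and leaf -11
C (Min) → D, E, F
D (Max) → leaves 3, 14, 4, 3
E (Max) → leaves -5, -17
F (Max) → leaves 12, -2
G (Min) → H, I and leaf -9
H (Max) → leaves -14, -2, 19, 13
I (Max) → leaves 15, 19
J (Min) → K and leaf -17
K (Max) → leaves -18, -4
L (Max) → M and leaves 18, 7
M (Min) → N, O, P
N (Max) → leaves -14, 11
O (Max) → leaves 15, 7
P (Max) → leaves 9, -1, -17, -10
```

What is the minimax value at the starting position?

D (Max): max(3, 14, 4, 3) = 14
E (Max): max(-5, -17) = -5
F (Max): max(12, -2) = 12
C (Min): min(14, -5, 12) = -5
H (Max): max(-14, -2, 19, 13) = 19
I (Max): max(15, 19) = 19
G (Min): min(19, 19, -9) = -9
K (Max): max(-18, -4) = -4
J (Min): min(-4, -17) = -17
B (Max): max(-5, -9, -17, -11) = -5
N (Max): max(-14, 11) = 11
O (Max): max(15, 7) = 15
P (Max): max(9, -1, -17, -10) = 9
M (Min): min(11, 15, 9) = 9
L (Max): max(9, 18, 7) = 18
Root (Min): min(-5, 18) = -5

-5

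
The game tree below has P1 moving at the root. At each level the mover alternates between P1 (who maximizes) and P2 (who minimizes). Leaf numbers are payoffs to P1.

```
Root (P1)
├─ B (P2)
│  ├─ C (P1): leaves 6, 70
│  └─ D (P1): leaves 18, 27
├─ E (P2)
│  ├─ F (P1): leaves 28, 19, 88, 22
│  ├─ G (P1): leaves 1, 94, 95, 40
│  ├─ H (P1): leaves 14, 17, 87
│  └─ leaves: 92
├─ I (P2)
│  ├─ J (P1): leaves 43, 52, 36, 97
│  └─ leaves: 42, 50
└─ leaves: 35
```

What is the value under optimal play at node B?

27

C: max(6, 70) = 70
D: max(18, 27) = 27
B: min(70, 27) = 27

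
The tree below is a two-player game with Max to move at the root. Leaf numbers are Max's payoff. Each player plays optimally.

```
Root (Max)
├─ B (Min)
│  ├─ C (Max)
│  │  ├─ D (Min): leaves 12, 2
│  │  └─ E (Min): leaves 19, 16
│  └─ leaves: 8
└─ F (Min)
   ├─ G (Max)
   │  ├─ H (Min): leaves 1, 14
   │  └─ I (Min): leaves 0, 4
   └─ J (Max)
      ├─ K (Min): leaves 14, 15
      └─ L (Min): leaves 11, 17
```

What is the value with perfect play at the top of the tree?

8

D (Min): min(12, 2) = 2
E (Min): min(19, 16) = 16
C (Max): max(2, 16) = 16
B (Min): min(16, 8) = 8
H (Min): min(1, 14) = 1
I (Min): min(0, 4) = 0
G (Max): max(1, 0) = 1
K (Min): min(14, 15) = 14
L (Min): min(11, 17) = 11
J (Max): max(14, 11) = 14
F (Min): min(1, 14) = 1
Root (Max): max(8, 1) = 8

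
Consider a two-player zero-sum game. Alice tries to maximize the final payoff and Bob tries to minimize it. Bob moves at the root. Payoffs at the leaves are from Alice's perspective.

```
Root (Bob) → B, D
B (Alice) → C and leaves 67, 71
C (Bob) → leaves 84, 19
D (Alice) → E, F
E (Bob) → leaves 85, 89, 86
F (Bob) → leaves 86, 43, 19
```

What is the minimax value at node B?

71

C: min(84, 19) = 19
B: max(19, 67, 71) = 71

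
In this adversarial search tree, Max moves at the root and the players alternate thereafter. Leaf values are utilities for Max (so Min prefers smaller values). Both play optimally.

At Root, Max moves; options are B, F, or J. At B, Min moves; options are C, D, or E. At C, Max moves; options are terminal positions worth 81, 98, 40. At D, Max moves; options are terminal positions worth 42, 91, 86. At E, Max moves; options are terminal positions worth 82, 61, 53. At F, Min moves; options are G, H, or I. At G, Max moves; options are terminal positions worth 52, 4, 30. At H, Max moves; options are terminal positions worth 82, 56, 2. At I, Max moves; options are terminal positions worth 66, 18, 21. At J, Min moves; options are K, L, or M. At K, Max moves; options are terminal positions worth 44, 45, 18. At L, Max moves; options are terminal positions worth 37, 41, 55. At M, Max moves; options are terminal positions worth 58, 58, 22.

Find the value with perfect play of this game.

C (Max): max(81, 98, 40) = 98
D (Max): max(42, 91, 86) = 91
E (Max): max(82, 61, 53) = 82
B (Min): min(98, 91, 82) = 82
G (Max): max(52, 4, 30) = 52
H (Max): max(82, 56, 2) = 82
I (Max): max(66, 18, 21) = 66
F (Min): min(52, 82, 66) = 52
K (Max): max(44, 45, 18) = 45
L (Max): max(37, 41, 55) = 55
M (Max): max(58, 58, 22) = 58
J (Min): min(45, 55, 58) = 45
Root (Max): max(82, 52, 45) = 82

82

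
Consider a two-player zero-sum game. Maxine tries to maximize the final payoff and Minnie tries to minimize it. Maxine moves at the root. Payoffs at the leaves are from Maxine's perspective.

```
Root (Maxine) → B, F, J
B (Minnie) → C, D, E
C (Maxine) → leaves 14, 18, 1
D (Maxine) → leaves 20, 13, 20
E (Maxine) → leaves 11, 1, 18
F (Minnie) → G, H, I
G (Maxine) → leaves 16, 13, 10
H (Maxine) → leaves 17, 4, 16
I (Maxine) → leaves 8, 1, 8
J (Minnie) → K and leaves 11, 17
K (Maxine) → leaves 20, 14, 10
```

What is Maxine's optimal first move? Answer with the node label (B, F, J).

C (Maxine): max(14, 18, 1) = 18
D (Maxine): max(20, 13, 20) = 20
E (Maxine): max(11, 1, 18) = 18
B (Minnie): min(18, 20, 18) = 18
G (Maxine): max(16, 13, 10) = 16
H (Maxine): max(17, 4, 16) = 17
I (Maxine): max(8, 1, 8) = 8
F (Minnie): min(16, 17, 8) = 8
K (Maxine): max(20, 14, 10) = 20
J (Minnie): min(20, 11, 17) = 11
Root (Maxine): max(18, 8, 11) = 18
Maxine picks the child with the highest value: B (value 18).

B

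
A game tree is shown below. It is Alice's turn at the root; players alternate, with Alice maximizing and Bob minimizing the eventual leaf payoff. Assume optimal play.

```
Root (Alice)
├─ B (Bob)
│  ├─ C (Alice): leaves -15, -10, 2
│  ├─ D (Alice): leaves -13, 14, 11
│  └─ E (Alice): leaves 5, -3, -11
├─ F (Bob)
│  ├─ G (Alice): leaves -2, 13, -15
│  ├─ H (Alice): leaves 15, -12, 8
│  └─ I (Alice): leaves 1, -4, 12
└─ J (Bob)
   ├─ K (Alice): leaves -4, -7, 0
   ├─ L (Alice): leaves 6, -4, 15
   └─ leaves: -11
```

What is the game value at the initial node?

12

C (Alice): max(-15, -10, 2) = 2
D (Alice): max(-13, 14, 11) = 14
E (Alice): max(5, -3, -11) = 5
B (Bob): min(2, 14, 5) = 2
G (Alice): max(-2, 13, -15) = 13
H (Alice): max(15, -12, 8) = 15
I (Alice): max(1, -4, 12) = 12
F (Bob): min(13, 15, 12) = 12
K (Alice): max(-4, -7, 0) = 0
L (Alice): max(6, -4, 15) = 15
J (Bob): min(0, 15, -11) = -11
Root (Alice): max(2, 12, -11) = 12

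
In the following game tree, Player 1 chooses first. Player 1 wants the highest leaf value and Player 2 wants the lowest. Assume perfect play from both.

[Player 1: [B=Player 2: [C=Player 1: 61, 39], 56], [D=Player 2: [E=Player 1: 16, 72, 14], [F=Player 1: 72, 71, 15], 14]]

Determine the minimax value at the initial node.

C (Player 1): max(61, 39) = 61
B (Player 2): min(61, 56) = 56
E (Player 1): max(16, 72, 14) = 72
F (Player 1): max(72, 71, 15) = 72
D (Player 2): min(72, 72, 14) = 14
Root (Player 1): max(56, 14) = 56

56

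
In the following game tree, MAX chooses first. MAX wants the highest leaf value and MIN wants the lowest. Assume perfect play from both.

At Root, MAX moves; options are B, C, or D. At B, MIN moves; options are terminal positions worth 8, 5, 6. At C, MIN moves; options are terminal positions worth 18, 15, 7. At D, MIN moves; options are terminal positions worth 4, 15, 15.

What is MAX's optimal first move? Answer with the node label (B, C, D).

C

B (MIN): min(8, 5, 6) = 5
C (MIN): min(18, 15, 7) = 7
D (MIN): min(4, 15, 15) = 4
Root (MAX): max(5, 7, 4) = 7
MAX picks the child with the highest value: C (value 7).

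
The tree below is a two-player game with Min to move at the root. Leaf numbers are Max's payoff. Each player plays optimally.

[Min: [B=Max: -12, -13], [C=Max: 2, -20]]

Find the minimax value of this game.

B (Max): max(-12, -13) = -12
C (Max): max(2, -20) = 2
Root (Min): min(-12, 2) = -12

-12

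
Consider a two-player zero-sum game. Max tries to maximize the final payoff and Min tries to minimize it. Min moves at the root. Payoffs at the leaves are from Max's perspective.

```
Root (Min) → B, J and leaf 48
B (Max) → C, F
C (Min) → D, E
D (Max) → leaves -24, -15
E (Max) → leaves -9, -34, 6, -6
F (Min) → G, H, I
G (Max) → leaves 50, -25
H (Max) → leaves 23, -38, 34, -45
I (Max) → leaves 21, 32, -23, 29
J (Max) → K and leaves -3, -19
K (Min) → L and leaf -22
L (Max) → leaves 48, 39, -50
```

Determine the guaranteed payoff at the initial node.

-3

D (Max): max(-24, -15) = -15
E (Max): max(-9, -34, 6, -6) = 6
C (Min): min(-15, 6) = -15
G (Max): max(50, -25) = 50
H (Max): max(23, -38, 34, -45) = 34
I (Max): max(21, 32, -23, 29) = 32
F (Min): min(50, 34, 32) = 32
B (Max): max(-15, 32) = 32
L (Max): max(48, 39, -50) = 48
K (Min): min(48, -22) = -22
J (Max): max(-22, -3, -19) = -3
Root (Min): min(32, -3, 48) = -3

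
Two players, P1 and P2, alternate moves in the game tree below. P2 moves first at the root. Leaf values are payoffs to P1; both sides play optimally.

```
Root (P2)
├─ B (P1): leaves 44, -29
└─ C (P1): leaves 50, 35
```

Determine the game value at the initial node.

44

B (P1): max(44, -29) = 44
C (P1): max(50, 35) = 50
Root (P2): min(44, 50) = 44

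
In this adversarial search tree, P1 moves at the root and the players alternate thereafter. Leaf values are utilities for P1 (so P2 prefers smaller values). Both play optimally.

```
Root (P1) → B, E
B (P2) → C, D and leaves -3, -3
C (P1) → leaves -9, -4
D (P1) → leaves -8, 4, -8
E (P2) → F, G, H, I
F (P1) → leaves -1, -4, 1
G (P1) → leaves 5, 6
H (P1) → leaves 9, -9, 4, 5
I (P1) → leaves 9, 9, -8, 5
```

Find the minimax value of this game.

1

C (P1): max(-9, -4) = -4
D (P1): max(-8, 4, -8) = 4
B (P2): min(-4, 4, -3, -3) = -4
F (P1): max(-1, -4, 1) = 1
G (P1): max(5, 6) = 6
H (P1): max(9, -9, 4, 5) = 9
I (P1): max(9, 9, -8, 5) = 9
E (P2): min(1, 6, 9, 9) = 1
Root (P1): max(-4, 1) = 1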